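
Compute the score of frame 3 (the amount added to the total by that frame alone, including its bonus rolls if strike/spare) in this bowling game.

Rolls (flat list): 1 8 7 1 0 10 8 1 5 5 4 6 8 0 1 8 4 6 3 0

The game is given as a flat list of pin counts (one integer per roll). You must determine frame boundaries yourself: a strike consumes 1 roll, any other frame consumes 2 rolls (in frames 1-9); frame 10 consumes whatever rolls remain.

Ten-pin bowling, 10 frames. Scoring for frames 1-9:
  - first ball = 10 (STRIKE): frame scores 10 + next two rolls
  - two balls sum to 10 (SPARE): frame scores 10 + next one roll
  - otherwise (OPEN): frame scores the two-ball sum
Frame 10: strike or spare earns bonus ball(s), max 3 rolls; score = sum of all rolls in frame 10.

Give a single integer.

Answer: 18

Derivation:
Frame 1: OPEN (1+8=9). Cumulative: 9
Frame 2: OPEN (7+1=8). Cumulative: 17
Frame 3: SPARE (0+10=10). 10 + next roll (8) = 18. Cumulative: 35
Frame 4: OPEN (8+1=9). Cumulative: 44
Frame 5: SPARE (5+5=10). 10 + next roll (4) = 14. Cumulative: 58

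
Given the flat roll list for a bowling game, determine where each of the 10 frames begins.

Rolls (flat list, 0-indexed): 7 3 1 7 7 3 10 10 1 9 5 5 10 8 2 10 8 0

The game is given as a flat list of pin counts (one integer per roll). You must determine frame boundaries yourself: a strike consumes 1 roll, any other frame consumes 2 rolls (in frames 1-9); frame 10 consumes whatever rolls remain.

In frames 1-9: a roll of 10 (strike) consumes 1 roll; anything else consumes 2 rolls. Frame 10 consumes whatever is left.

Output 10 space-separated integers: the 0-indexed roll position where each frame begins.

Frame 1 starts at roll index 0: rolls=7,3 (sum=10), consumes 2 rolls
Frame 2 starts at roll index 2: rolls=1,7 (sum=8), consumes 2 rolls
Frame 3 starts at roll index 4: rolls=7,3 (sum=10), consumes 2 rolls
Frame 4 starts at roll index 6: roll=10 (strike), consumes 1 roll
Frame 5 starts at roll index 7: roll=10 (strike), consumes 1 roll
Frame 6 starts at roll index 8: rolls=1,9 (sum=10), consumes 2 rolls
Frame 7 starts at roll index 10: rolls=5,5 (sum=10), consumes 2 rolls
Frame 8 starts at roll index 12: roll=10 (strike), consumes 1 roll
Frame 9 starts at roll index 13: rolls=8,2 (sum=10), consumes 2 rolls
Frame 10 starts at roll index 15: 3 remaining rolls

Answer: 0 2 4 6 7 8 10 12 13 15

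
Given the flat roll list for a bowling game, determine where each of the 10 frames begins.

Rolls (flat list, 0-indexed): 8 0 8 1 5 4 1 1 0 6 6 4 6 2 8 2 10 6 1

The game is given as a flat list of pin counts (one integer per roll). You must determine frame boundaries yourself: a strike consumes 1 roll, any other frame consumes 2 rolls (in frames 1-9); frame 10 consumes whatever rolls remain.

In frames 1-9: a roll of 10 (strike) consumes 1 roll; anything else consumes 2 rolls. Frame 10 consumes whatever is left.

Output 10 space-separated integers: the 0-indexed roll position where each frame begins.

Frame 1 starts at roll index 0: rolls=8,0 (sum=8), consumes 2 rolls
Frame 2 starts at roll index 2: rolls=8,1 (sum=9), consumes 2 rolls
Frame 3 starts at roll index 4: rolls=5,4 (sum=9), consumes 2 rolls
Frame 4 starts at roll index 6: rolls=1,1 (sum=2), consumes 2 rolls
Frame 5 starts at roll index 8: rolls=0,6 (sum=6), consumes 2 rolls
Frame 6 starts at roll index 10: rolls=6,4 (sum=10), consumes 2 rolls
Frame 7 starts at roll index 12: rolls=6,2 (sum=8), consumes 2 rolls
Frame 8 starts at roll index 14: rolls=8,2 (sum=10), consumes 2 rolls
Frame 9 starts at roll index 16: roll=10 (strike), consumes 1 roll
Frame 10 starts at roll index 17: 2 remaining rolls

Answer: 0 2 4 6 8 10 12 14 16 17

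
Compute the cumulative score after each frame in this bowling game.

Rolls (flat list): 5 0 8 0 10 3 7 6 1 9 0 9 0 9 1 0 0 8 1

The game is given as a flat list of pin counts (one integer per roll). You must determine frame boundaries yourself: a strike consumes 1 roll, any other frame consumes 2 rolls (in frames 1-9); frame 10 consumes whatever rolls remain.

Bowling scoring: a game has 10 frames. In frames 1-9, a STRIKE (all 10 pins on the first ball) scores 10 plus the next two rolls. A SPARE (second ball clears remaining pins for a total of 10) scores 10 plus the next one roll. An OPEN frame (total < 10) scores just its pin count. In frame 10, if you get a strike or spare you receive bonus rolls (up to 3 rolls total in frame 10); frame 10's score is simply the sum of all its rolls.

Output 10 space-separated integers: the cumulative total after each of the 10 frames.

Frame 1: OPEN (5+0=5). Cumulative: 5
Frame 2: OPEN (8+0=8). Cumulative: 13
Frame 3: STRIKE. 10 + next two rolls (3+7) = 20. Cumulative: 33
Frame 4: SPARE (3+7=10). 10 + next roll (6) = 16. Cumulative: 49
Frame 5: OPEN (6+1=7). Cumulative: 56
Frame 6: OPEN (9+0=9). Cumulative: 65
Frame 7: OPEN (9+0=9). Cumulative: 74
Frame 8: SPARE (9+1=10). 10 + next roll (0) = 10. Cumulative: 84
Frame 9: OPEN (0+0=0). Cumulative: 84
Frame 10: OPEN. Sum of all frame-10 rolls (8+1) = 9. Cumulative: 93

Answer: 5 13 33 49 56 65 74 84 84 93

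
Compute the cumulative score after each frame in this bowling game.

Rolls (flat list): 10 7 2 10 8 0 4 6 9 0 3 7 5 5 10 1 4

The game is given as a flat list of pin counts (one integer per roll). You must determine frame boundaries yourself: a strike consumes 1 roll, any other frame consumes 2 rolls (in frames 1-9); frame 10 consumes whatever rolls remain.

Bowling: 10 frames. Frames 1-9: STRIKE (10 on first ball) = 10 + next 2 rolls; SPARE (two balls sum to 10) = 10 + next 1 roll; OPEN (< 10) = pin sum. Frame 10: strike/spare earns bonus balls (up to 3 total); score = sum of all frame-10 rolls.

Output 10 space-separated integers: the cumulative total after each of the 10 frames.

Answer: 19 28 46 54 73 82 97 117 132 137

Derivation:
Frame 1: STRIKE. 10 + next two rolls (7+2) = 19. Cumulative: 19
Frame 2: OPEN (7+2=9). Cumulative: 28
Frame 3: STRIKE. 10 + next two rolls (8+0) = 18. Cumulative: 46
Frame 4: OPEN (8+0=8). Cumulative: 54
Frame 5: SPARE (4+6=10). 10 + next roll (9) = 19. Cumulative: 73
Frame 6: OPEN (9+0=9). Cumulative: 82
Frame 7: SPARE (3+7=10). 10 + next roll (5) = 15. Cumulative: 97
Frame 8: SPARE (5+5=10). 10 + next roll (10) = 20. Cumulative: 117
Frame 9: STRIKE. 10 + next two rolls (1+4) = 15. Cumulative: 132
Frame 10: OPEN. Sum of all frame-10 rolls (1+4) = 5. Cumulative: 137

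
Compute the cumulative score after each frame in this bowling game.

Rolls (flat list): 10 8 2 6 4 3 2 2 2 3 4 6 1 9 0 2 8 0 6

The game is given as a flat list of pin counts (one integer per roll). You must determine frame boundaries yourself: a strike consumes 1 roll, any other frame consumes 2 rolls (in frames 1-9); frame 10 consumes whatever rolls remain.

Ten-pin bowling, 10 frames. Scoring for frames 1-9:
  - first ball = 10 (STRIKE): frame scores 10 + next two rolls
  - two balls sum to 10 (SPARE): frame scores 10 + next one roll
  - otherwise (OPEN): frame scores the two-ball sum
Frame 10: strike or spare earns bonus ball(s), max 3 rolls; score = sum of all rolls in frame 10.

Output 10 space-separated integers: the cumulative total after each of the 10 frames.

Frame 1: STRIKE. 10 + next two rolls (8+2) = 20. Cumulative: 20
Frame 2: SPARE (8+2=10). 10 + next roll (6) = 16. Cumulative: 36
Frame 3: SPARE (6+4=10). 10 + next roll (3) = 13. Cumulative: 49
Frame 4: OPEN (3+2=5). Cumulative: 54
Frame 5: OPEN (2+2=4). Cumulative: 58
Frame 6: OPEN (3+4=7). Cumulative: 65
Frame 7: OPEN (6+1=7). Cumulative: 72
Frame 8: OPEN (9+0=9). Cumulative: 81
Frame 9: SPARE (2+8=10). 10 + next roll (0) = 10. Cumulative: 91
Frame 10: OPEN. Sum of all frame-10 rolls (0+6) = 6. Cumulative: 97

Answer: 20 36 49 54 58 65 72 81 91 97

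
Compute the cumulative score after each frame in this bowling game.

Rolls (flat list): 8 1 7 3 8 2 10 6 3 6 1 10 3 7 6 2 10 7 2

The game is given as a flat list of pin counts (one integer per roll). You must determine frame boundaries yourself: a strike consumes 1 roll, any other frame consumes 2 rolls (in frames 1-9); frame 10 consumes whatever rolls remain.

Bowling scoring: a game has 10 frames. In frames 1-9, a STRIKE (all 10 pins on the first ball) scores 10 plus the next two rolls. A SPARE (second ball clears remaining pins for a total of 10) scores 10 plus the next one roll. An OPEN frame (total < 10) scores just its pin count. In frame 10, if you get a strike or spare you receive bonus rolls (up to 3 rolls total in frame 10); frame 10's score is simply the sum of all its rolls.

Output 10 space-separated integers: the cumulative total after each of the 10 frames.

Answer: 9 27 47 66 75 82 102 118 126 145

Derivation:
Frame 1: OPEN (8+1=9). Cumulative: 9
Frame 2: SPARE (7+3=10). 10 + next roll (8) = 18. Cumulative: 27
Frame 3: SPARE (8+2=10). 10 + next roll (10) = 20. Cumulative: 47
Frame 4: STRIKE. 10 + next two rolls (6+3) = 19. Cumulative: 66
Frame 5: OPEN (6+3=9). Cumulative: 75
Frame 6: OPEN (6+1=7). Cumulative: 82
Frame 7: STRIKE. 10 + next two rolls (3+7) = 20. Cumulative: 102
Frame 8: SPARE (3+7=10). 10 + next roll (6) = 16. Cumulative: 118
Frame 9: OPEN (6+2=8). Cumulative: 126
Frame 10: STRIKE. Sum of all frame-10 rolls (10+7+2) = 19. Cumulative: 145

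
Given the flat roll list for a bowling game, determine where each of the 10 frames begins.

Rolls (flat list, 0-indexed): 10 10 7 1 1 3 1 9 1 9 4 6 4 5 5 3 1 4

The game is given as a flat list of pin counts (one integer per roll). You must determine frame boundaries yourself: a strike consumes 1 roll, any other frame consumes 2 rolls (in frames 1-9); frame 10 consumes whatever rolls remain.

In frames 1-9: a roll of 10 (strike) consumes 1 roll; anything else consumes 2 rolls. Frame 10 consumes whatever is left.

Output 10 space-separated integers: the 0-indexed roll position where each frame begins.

Answer: 0 1 2 4 6 8 10 12 14 16

Derivation:
Frame 1 starts at roll index 0: roll=10 (strike), consumes 1 roll
Frame 2 starts at roll index 1: roll=10 (strike), consumes 1 roll
Frame 3 starts at roll index 2: rolls=7,1 (sum=8), consumes 2 rolls
Frame 4 starts at roll index 4: rolls=1,3 (sum=4), consumes 2 rolls
Frame 5 starts at roll index 6: rolls=1,9 (sum=10), consumes 2 rolls
Frame 6 starts at roll index 8: rolls=1,9 (sum=10), consumes 2 rolls
Frame 7 starts at roll index 10: rolls=4,6 (sum=10), consumes 2 rolls
Frame 8 starts at roll index 12: rolls=4,5 (sum=9), consumes 2 rolls
Frame 9 starts at roll index 14: rolls=5,3 (sum=8), consumes 2 rolls
Frame 10 starts at roll index 16: 2 remaining rolls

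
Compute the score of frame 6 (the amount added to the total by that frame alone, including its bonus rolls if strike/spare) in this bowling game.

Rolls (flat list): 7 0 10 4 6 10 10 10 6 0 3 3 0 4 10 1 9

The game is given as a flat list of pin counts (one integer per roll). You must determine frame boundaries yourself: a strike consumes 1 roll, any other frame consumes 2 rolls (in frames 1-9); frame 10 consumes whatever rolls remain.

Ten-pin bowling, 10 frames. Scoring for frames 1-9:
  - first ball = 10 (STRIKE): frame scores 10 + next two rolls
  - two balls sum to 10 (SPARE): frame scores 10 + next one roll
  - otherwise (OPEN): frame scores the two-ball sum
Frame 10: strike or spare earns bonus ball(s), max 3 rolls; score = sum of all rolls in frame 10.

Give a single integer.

Answer: 16

Derivation:
Frame 1: OPEN (7+0=7). Cumulative: 7
Frame 2: STRIKE. 10 + next two rolls (4+6) = 20. Cumulative: 27
Frame 3: SPARE (4+6=10). 10 + next roll (10) = 20. Cumulative: 47
Frame 4: STRIKE. 10 + next two rolls (10+10) = 30. Cumulative: 77
Frame 5: STRIKE. 10 + next two rolls (10+6) = 26. Cumulative: 103
Frame 6: STRIKE. 10 + next two rolls (6+0) = 16. Cumulative: 119
Frame 7: OPEN (6+0=6). Cumulative: 125
Frame 8: OPEN (3+3=6). Cumulative: 131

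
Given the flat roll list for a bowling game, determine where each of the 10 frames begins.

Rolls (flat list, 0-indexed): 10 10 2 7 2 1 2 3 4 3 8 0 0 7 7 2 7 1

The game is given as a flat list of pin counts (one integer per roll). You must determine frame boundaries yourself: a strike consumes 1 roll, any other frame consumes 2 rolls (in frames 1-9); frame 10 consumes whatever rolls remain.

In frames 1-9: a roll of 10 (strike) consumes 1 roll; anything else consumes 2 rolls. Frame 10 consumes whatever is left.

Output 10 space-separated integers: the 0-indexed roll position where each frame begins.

Answer: 0 1 2 4 6 8 10 12 14 16

Derivation:
Frame 1 starts at roll index 0: roll=10 (strike), consumes 1 roll
Frame 2 starts at roll index 1: roll=10 (strike), consumes 1 roll
Frame 3 starts at roll index 2: rolls=2,7 (sum=9), consumes 2 rolls
Frame 4 starts at roll index 4: rolls=2,1 (sum=3), consumes 2 rolls
Frame 5 starts at roll index 6: rolls=2,3 (sum=5), consumes 2 rolls
Frame 6 starts at roll index 8: rolls=4,3 (sum=7), consumes 2 rolls
Frame 7 starts at roll index 10: rolls=8,0 (sum=8), consumes 2 rolls
Frame 8 starts at roll index 12: rolls=0,7 (sum=7), consumes 2 rolls
Frame 9 starts at roll index 14: rolls=7,2 (sum=9), consumes 2 rolls
Frame 10 starts at roll index 16: 2 remaining rolls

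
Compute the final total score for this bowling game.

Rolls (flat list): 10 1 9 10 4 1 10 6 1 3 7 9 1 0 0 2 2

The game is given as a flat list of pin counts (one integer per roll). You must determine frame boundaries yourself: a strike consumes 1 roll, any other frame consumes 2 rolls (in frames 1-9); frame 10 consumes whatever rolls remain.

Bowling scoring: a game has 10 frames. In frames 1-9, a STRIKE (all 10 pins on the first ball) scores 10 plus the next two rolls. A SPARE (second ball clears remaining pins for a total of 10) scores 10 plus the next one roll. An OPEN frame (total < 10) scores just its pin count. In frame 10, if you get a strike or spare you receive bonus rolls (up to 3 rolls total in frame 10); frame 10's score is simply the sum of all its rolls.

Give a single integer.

Frame 1: STRIKE. 10 + next two rolls (1+9) = 20. Cumulative: 20
Frame 2: SPARE (1+9=10). 10 + next roll (10) = 20. Cumulative: 40
Frame 3: STRIKE. 10 + next two rolls (4+1) = 15. Cumulative: 55
Frame 4: OPEN (4+1=5). Cumulative: 60
Frame 5: STRIKE. 10 + next two rolls (6+1) = 17. Cumulative: 77
Frame 6: OPEN (6+1=7). Cumulative: 84
Frame 7: SPARE (3+7=10). 10 + next roll (9) = 19. Cumulative: 103
Frame 8: SPARE (9+1=10). 10 + next roll (0) = 10. Cumulative: 113
Frame 9: OPEN (0+0=0). Cumulative: 113
Frame 10: OPEN. Sum of all frame-10 rolls (2+2) = 4. Cumulative: 117

Answer: 117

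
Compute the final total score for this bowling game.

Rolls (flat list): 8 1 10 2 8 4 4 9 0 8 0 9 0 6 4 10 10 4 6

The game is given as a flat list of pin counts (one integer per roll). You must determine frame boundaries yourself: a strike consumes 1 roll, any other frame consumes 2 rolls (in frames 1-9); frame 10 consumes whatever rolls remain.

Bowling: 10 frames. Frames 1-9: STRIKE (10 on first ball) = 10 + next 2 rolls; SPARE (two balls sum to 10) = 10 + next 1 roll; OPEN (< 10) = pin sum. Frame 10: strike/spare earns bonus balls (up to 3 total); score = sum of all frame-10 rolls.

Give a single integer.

Answer: 141

Derivation:
Frame 1: OPEN (8+1=9). Cumulative: 9
Frame 2: STRIKE. 10 + next two rolls (2+8) = 20. Cumulative: 29
Frame 3: SPARE (2+8=10). 10 + next roll (4) = 14. Cumulative: 43
Frame 4: OPEN (4+4=8). Cumulative: 51
Frame 5: OPEN (9+0=9). Cumulative: 60
Frame 6: OPEN (8+0=8). Cumulative: 68
Frame 7: OPEN (9+0=9). Cumulative: 77
Frame 8: SPARE (6+4=10). 10 + next roll (10) = 20. Cumulative: 97
Frame 9: STRIKE. 10 + next two rolls (10+4) = 24. Cumulative: 121
Frame 10: STRIKE. Sum of all frame-10 rolls (10+4+6) = 20. Cumulative: 141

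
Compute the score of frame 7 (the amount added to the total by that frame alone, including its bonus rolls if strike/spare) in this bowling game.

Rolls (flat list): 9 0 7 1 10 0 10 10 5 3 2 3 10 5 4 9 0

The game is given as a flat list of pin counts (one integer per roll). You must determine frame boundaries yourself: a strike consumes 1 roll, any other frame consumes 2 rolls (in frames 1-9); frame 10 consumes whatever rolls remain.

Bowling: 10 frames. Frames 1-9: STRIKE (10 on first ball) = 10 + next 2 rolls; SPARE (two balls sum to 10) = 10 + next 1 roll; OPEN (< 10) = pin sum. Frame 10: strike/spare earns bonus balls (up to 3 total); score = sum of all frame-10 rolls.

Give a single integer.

Answer: 5

Derivation:
Frame 1: OPEN (9+0=9). Cumulative: 9
Frame 2: OPEN (7+1=8). Cumulative: 17
Frame 3: STRIKE. 10 + next two rolls (0+10) = 20. Cumulative: 37
Frame 4: SPARE (0+10=10). 10 + next roll (10) = 20. Cumulative: 57
Frame 5: STRIKE. 10 + next two rolls (5+3) = 18. Cumulative: 75
Frame 6: OPEN (5+3=8). Cumulative: 83
Frame 7: OPEN (2+3=5). Cumulative: 88
Frame 8: STRIKE. 10 + next two rolls (5+4) = 19. Cumulative: 107
Frame 9: OPEN (5+4=9). Cumulative: 116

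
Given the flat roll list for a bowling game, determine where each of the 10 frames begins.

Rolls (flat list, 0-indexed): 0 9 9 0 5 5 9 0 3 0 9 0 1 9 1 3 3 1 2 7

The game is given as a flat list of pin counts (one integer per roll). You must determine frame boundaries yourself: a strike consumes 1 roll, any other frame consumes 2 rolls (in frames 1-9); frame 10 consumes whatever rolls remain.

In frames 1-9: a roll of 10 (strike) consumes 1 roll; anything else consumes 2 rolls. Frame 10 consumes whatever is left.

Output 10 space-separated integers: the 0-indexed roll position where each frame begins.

Answer: 0 2 4 6 8 10 12 14 16 18

Derivation:
Frame 1 starts at roll index 0: rolls=0,9 (sum=9), consumes 2 rolls
Frame 2 starts at roll index 2: rolls=9,0 (sum=9), consumes 2 rolls
Frame 3 starts at roll index 4: rolls=5,5 (sum=10), consumes 2 rolls
Frame 4 starts at roll index 6: rolls=9,0 (sum=9), consumes 2 rolls
Frame 5 starts at roll index 8: rolls=3,0 (sum=3), consumes 2 rolls
Frame 6 starts at roll index 10: rolls=9,0 (sum=9), consumes 2 rolls
Frame 7 starts at roll index 12: rolls=1,9 (sum=10), consumes 2 rolls
Frame 8 starts at roll index 14: rolls=1,3 (sum=4), consumes 2 rolls
Frame 9 starts at roll index 16: rolls=3,1 (sum=4), consumes 2 rolls
Frame 10 starts at roll index 18: 2 remaining rolls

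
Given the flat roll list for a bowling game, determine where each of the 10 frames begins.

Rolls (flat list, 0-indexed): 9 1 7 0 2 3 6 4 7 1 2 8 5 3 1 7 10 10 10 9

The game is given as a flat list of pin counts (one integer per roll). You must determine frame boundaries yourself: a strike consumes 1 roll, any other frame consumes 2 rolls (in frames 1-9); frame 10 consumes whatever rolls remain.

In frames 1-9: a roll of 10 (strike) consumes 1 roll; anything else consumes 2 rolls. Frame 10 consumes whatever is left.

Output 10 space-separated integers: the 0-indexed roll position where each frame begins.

Frame 1 starts at roll index 0: rolls=9,1 (sum=10), consumes 2 rolls
Frame 2 starts at roll index 2: rolls=7,0 (sum=7), consumes 2 rolls
Frame 3 starts at roll index 4: rolls=2,3 (sum=5), consumes 2 rolls
Frame 4 starts at roll index 6: rolls=6,4 (sum=10), consumes 2 rolls
Frame 5 starts at roll index 8: rolls=7,1 (sum=8), consumes 2 rolls
Frame 6 starts at roll index 10: rolls=2,8 (sum=10), consumes 2 rolls
Frame 7 starts at roll index 12: rolls=5,3 (sum=8), consumes 2 rolls
Frame 8 starts at roll index 14: rolls=1,7 (sum=8), consumes 2 rolls
Frame 9 starts at roll index 16: roll=10 (strike), consumes 1 roll
Frame 10 starts at roll index 17: 3 remaining rolls

Answer: 0 2 4 6 8 10 12 14 16 17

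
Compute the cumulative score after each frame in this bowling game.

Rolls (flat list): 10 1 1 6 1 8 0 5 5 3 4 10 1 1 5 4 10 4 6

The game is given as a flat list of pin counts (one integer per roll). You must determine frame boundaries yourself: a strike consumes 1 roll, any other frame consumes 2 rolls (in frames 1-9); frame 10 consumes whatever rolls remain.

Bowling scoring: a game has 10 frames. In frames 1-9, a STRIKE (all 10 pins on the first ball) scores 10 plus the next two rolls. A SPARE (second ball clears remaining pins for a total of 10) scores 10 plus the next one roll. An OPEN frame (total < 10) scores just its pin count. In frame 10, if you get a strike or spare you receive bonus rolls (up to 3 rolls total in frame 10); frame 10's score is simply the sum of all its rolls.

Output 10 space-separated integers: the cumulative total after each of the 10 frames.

Answer: 12 14 21 29 42 49 61 63 72 92

Derivation:
Frame 1: STRIKE. 10 + next two rolls (1+1) = 12. Cumulative: 12
Frame 2: OPEN (1+1=2). Cumulative: 14
Frame 3: OPEN (6+1=7). Cumulative: 21
Frame 4: OPEN (8+0=8). Cumulative: 29
Frame 5: SPARE (5+5=10). 10 + next roll (3) = 13. Cumulative: 42
Frame 6: OPEN (3+4=7). Cumulative: 49
Frame 7: STRIKE. 10 + next two rolls (1+1) = 12. Cumulative: 61
Frame 8: OPEN (1+1=2). Cumulative: 63
Frame 9: OPEN (5+4=9). Cumulative: 72
Frame 10: STRIKE. Sum of all frame-10 rolls (10+4+6) = 20. Cumulative: 92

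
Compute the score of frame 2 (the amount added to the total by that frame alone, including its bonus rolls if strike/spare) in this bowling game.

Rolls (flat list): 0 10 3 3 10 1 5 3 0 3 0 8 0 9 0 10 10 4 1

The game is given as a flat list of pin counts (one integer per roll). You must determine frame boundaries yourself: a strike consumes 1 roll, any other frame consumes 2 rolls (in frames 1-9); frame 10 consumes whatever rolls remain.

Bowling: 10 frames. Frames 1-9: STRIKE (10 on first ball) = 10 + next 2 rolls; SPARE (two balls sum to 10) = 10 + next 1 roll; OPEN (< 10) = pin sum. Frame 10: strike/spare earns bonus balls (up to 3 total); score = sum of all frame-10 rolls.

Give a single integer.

Frame 1: SPARE (0+10=10). 10 + next roll (3) = 13. Cumulative: 13
Frame 2: OPEN (3+3=6). Cumulative: 19
Frame 3: STRIKE. 10 + next two rolls (1+5) = 16. Cumulative: 35
Frame 4: OPEN (1+5=6). Cumulative: 41

Answer: 6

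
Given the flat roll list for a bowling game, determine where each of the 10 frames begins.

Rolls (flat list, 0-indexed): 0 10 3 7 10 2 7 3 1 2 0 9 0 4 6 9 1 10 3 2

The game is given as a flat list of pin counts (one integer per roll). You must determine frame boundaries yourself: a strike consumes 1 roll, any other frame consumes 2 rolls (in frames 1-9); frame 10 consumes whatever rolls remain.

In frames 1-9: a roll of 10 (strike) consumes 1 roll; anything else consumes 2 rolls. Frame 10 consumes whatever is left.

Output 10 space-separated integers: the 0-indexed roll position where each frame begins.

Frame 1 starts at roll index 0: rolls=0,10 (sum=10), consumes 2 rolls
Frame 2 starts at roll index 2: rolls=3,7 (sum=10), consumes 2 rolls
Frame 3 starts at roll index 4: roll=10 (strike), consumes 1 roll
Frame 4 starts at roll index 5: rolls=2,7 (sum=9), consumes 2 rolls
Frame 5 starts at roll index 7: rolls=3,1 (sum=4), consumes 2 rolls
Frame 6 starts at roll index 9: rolls=2,0 (sum=2), consumes 2 rolls
Frame 7 starts at roll index 11: rolls=9,0 (sum=9), consumes 2 rolls
Frame 8 starts at roll index 13: rolls=4,6 (sum=10), consumes 2 rolls
Frame 9 starts at roll index 15: rolls=9,1 (sum=10), consumes 2 rolls
Frame 10 starts at roll index 17: 3 remaining rolls

Answer: 0 2 4 5 7 9 11 13 15 17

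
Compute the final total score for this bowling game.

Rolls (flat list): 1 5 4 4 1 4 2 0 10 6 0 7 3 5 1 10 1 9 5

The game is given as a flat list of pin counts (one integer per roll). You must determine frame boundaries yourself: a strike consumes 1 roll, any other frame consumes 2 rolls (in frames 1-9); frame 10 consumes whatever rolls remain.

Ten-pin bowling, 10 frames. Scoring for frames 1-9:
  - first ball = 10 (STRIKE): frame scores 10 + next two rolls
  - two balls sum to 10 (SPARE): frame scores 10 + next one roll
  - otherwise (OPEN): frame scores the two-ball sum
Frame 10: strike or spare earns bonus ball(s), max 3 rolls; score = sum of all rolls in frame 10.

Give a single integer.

Frame 1: OPEN (1+5=6). Cumulative: 6
Frame 2: OPEN (4+4=8). Cumulative: 14
Frame 3: OPEN (1+4=5). Cumulative: 19
Frame 4: OPEN (2+0=2). Cumulative: 21
Frame 5: STRIKE. 10 + next two rolls (6+0) = 16. Cumulative: 37
Frame 6: OPEN (6+0=6). Cumulative: 43
Frame 7: SPARE (7+3=10). 10 + next roll (5) = 15. Cumulative: 58
Frame 8: OPEN (5+1=6). Cumulative: 64
Frame 9: STRIKE. 10 + next two rolls (1+9) = 20. Cumulative: 84
Frame 10: SPARE. Sum of all frame-10 rolls (1+9+5) = 15. Cumulative: 99

Answer: 99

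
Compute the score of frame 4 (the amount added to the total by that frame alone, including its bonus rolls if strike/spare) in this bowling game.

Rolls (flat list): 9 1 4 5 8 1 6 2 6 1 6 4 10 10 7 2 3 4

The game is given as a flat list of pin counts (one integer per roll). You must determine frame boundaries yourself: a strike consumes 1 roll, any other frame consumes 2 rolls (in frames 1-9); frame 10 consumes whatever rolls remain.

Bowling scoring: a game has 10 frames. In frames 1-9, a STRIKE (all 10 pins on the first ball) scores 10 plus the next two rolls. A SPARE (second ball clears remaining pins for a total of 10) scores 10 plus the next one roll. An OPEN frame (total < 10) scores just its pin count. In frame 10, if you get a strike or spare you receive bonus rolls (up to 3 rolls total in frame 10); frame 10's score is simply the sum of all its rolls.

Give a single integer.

Answer: 8

Derivation:
Frame 1: SPARE (9+1=10). 10 + next roll (4) = 14. Cumulative: 14
Frame 2: OPEN (4+5=9). Cumulative: 23
Frame 3: OPEN (8+1=9). Cumulative: 32
Frame 4: OPEN (6+2=8). Cumulative: 40
Frame 5: OPEN (6+1=7). Cumulative: 47
Frame 6: SPARE (6+4=10). 10 + next roll (10) = 20. Cumulative: 67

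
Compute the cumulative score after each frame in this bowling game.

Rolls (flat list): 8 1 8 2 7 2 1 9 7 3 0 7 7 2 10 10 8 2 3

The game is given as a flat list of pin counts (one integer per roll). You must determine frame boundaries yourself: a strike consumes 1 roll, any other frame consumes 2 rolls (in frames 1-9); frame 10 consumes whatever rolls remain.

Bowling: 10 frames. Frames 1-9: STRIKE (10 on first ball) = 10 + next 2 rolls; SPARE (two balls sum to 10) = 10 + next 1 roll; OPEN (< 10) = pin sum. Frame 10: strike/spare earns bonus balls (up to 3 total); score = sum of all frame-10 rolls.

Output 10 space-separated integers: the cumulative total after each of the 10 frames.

Frame 1: OPEN (8+1=9). Cumulative: 9
Frame 2: SPARE (8+2=10). 10 + next roll (7) = 17. Cumulative: 26
Frame 3: OPEN (7+2=9). Cumulative: 35
Frame 4: SPARE (1+9=10). 10 + next roll (7) = 17. Cumulative: 52
Frame 5: SPARE (7+3=10). 10 + next roll (0) = 10. Cumulative: 62
Frame 6: OPEN (0+7=7). Cumulative: 69
Frame 7: OPEN (7+2=9). Cumulative: 78
Frame 8: STRIKE. 10 + next two rolls (10+8) = 28. Cumulative: 106
Frame 9: STRIKE. 10 + next two rolls (8+2) = 20. Cumulative: 126
Frame 10: SPARE. Sum of all frame-10 rolls (8+2+3) = 13. Cumulative: 139

Answer: 9 26 35 52 62 69 78 106 126 139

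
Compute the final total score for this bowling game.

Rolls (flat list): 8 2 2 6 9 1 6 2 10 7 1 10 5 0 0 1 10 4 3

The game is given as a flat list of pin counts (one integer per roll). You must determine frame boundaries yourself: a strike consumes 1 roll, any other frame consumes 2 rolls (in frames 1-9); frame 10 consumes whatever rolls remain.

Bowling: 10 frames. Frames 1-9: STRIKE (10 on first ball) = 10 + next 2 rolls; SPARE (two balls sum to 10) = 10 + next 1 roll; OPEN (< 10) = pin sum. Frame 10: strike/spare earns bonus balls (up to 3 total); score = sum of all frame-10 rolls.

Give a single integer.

Frame 1: SPARE (8+2=10). 10 + next roll (2) = 12. Cumulative: 12
Frame 2: OPEN (2+6=8). Cumulative: 20
Frame 3: SPARE (9+1=10). 10 + next roll (6) = 16. Cumulative: 36
Frame 4: OPEN (6+2=8). Cumulative: 44
Frame 5: STRIKE. 10 + next two rolls (7+1) = 18. Cumulative: 62
Frame 6: OPEN (7+1=8). Cumulative: 70
Frame 7: STRIKE. 10 + next two rolls (5+0) = 15. Cumulative: 85
Frame 8: OPEN (5+0=5). Cumulative: 90
Frame 9: OPEN (0+1=1). Cumulative: 91
Frame 10: STRIKE. Sum of all frame-10 rolls (10+4+3) = 17. Cumulative: 108

Answer: 108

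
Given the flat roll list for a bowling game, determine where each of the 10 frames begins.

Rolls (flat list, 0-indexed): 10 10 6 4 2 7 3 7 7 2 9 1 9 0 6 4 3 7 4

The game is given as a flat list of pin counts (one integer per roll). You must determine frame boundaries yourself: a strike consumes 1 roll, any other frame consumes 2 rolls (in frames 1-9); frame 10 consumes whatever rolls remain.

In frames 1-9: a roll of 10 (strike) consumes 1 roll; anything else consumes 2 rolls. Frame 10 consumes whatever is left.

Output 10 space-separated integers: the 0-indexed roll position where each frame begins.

Answer: 0 1 2 4 6 8 10 12 14 16

Derivation:
Frame 1 starts at roll index 0: roll=10 (strike), consumes 1 roll
Frame 2 starts at roll index 1: roll=10 (strike), consumes 1 roll
Frame 3 starts at roll index 2: rolls=6,4 (sum=10), consumes 2 rolls
Frame 4 starts at roll index 4: rolls=2,7 (sum=9), consumes 2 rolls
Frame 5 starts at roll index 6: rolls=3,7 (sum=10), consumes 2 rolls
Frame 6 starts at roll index 8: rolls=7,2 (sum=9), consumes 2 rolls
Frame 7 starts at roll index 10: rolls=9,1 (sum=10), consumes 2 rolls
Frame 8 starts at roll index 12: rolls=9,0 (sum=9), consumes 2 rolls
Frame 9 starts at roll index 14: rolls=6,4 (sum=10), consumes 2 rolls
Frame 10 starts at roll index 16: 3 remaining rolls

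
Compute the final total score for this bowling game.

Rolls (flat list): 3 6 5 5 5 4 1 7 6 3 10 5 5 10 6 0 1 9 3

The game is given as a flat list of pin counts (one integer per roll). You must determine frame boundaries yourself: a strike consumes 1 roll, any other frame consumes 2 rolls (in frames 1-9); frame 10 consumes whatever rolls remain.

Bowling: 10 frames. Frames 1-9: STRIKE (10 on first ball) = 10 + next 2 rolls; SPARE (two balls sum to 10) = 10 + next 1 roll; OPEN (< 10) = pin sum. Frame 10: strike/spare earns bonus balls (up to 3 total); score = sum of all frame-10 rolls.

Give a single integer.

Frame 1: OPEN (3+6=9). Cumulative: 9
Frame 2: SPARE (5+5=10). 10 + next roll (5) = 15. Cumulative: 24
Frame 3: OPEN (5+4=9). Cumulative: 33
Frame 4: OPEN (1+7=8). Cumulative: 41
Frame 5: OPEN (6+3=9). Cumulative: 50
Frame 6: STRIKE. 10 + next two rolls (5+5) = 20. Cumulative: 70
Frame 7: SPARE (5+5=10). 10 + next roll (10) = 20. Cumulative: 90
Frame 8: STRIKE. 10 + next two rolls (6+0) = 16. Cumulative: 106
Frame 9: OPEN (6+0=6). Cumulative: 112
Frame 10: SPARE. Sum of all frame-10 rolls (1+9+3) = 13. Cumulative: 125

Answer: 125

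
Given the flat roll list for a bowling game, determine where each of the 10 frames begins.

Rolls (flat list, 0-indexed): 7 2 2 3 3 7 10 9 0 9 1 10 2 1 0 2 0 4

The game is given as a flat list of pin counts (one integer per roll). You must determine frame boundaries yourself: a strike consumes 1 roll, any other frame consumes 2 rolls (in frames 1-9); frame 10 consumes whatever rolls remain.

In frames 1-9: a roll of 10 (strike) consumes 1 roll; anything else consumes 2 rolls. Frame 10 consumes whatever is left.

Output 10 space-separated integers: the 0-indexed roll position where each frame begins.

Answer: 0 2 4 6 7 9 11 12 14 16

Derivation:
Frame 1 starts at roll index 0: rolls=7,2 (sum=9), consumes 2 rolls
Frame 2 starts at roll index 2: rolls=2,3 (sum=5), consumes 2 rolls
Frame 3 starts at roll index 4: rolls=3,7 (sum=10), consumes 2 rolls
Frame 4 starts at roll index 6: roll=10 (strike), consumes 1 roll
Frame 5 starts at roll index 7: rolls=9,0 (sum=9), consumes 2 rolls
Frame 6 starts at roll index 9: rolls=9,1 (sum=10), consumes 2 rolls
Frame 7 starts at roll index 11: roll=10 (strike), consumes 1 roll
Frame 8 starts at roll index 12: rolls=2,1 (sum=3), consumes 2 rolls
Frame 9 starts at roll index 14: rolls=0,2 (sum=2), consumes 2 rolls
Frame 10 starts at roll index 16: 2 remaining rolls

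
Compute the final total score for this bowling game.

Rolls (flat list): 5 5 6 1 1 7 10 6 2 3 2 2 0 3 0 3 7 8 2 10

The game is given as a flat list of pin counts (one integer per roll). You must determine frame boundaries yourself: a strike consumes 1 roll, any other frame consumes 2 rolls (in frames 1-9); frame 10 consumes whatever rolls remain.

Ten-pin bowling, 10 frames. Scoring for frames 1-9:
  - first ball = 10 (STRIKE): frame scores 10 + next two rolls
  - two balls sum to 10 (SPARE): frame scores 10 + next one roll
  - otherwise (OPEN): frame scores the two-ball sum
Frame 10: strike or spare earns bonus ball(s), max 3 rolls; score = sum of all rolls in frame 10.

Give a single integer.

Frame 1: SPARE (5+5=10). 10 + next roll (6) = 16. Cumulative: 16
Frame 2: OPEN (6+1=7). Cumulative: 23
Frame 3: OPEN (1+7=8). Cumulative: 31
Frame 4: STRIKE. 10 + next two rolls (6+2) = 18. Cumulative: 49
Frame 5: OPEN (6+2=8). Cumulative: 57
Frame 6: OPEN (3+2=5). Cumulative: 62
Frame 7: OPEN (2+0=2). Cumulative: 64
Frame 8: OPEN (3+0=3). Cumulative: 67
Frame 9: SPARE (3+7=10). 10 + next roll (8) = 18. Cumulative: 85
Frame 10: SPARE. Sum of all frame-10 rolls (8+2+10) = 20. Cumulative: 105

Answer: 105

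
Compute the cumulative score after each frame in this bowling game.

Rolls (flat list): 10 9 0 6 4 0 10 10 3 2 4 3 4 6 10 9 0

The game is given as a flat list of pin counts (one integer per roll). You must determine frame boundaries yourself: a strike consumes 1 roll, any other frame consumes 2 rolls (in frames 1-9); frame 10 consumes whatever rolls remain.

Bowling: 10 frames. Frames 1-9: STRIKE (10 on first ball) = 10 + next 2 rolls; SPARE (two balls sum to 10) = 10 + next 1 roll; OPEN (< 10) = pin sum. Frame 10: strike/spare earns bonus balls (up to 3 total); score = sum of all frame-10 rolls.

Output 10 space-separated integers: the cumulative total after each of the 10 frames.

Frame 1: STRIKE. 10 + next two rolls (9+0) = 19. Cumulative: 19
Frame 2: OPEN (9+0=9). Cumulative: 28
Frame 3: SPARE (6+4=10). 10 + next roll (0) = 10. Cumulative: 38
Frame 4: SPARE (0+10=10). 10 + next roll (10) = 20. Cumulative: 58
Frame 5: STRIKE. 10 + next two rolls (3+2) = 15. Cumulative: 73
Frame 6: OPEN (3+2=5). Cumulative: 78
Frame 7: OPEN (4+3=7). Cumulative: 85
Frame 8: SPARE (4+6=10). 10 + next roll (10) = 20. Cumulative: 105
Frame 9: STRIKE. 10 + next two rolls (9+0) = 19. Cumulative: 124
Frame 10: OPEN. Sum of all frame-10 rolls (9+0) = 9. Cumulative: 133

Answer: 19 28 38 58 73 78 85 105 124 133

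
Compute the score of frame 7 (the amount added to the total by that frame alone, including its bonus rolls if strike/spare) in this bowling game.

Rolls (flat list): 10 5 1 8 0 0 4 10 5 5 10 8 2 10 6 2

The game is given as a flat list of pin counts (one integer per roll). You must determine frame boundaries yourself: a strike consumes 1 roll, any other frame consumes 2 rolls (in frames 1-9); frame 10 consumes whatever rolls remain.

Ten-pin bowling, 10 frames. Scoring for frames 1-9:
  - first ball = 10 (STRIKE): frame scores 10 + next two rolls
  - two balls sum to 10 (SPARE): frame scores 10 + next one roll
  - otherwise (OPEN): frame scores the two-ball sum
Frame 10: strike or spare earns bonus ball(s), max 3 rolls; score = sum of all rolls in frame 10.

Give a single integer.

Answer: 20

Derivation:
Frame 1: STRIKE. 10 + next two rolls (5+1) = 16. Cumulative: 16
Frame 2: OPEN (5+1=6). Cumulative: 22
Frame 3: OPEN (8+0=8). Cumulative: 30
Frame 4: OPEN (0+4=4). Cumulative: 34
Frame 5: STRIKE. 10 + next two rolls (5+5) = 20. Cumulative: 54
Frame 6: SPARE (5+5=10). 10 + next roll (10) = 20. Cumulative: 74
Frame 7: STRIKE. 10 + next two rolls (8+2) = 20. Cumulative: 94
Frame 8: SPARE (8+2=10). 10 + next roll (10) = 20. Cumulative: 114
Frame 9: STRIKE. 10 + next two rolls (6+2) = 18. Cumulative: 132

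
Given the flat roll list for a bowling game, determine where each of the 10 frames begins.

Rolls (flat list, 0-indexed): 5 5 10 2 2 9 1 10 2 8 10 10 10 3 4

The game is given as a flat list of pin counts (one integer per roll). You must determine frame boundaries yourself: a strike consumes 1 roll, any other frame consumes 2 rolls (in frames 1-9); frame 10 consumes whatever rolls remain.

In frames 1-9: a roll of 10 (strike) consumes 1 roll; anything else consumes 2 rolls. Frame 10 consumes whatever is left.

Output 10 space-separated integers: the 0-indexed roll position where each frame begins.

Answer: 0 2 3 5 7 8 10 11 12 13

Derivation:
Frame 1 starts at roll index 0: rolls=5,5 (sum=10), consumes 2 rolls
Frame 2 starts at roll index 2: roll=10 (strike), consumes 1 roll
Frame 3 starts at roll index 3: rolls=2,2 (sum=4), consumes 2 rolls
Frame 4 starts at roll index 5: rolls=9,1 (sum=10), consumes 2 rolls
Frame 5 starts at roll index 7: roll=10 (strike), consumes 1 roll
Frame 6 starts at roll index 8: rolls=2,8 (sum=10), consumes 2 rolls
Frame 7 starts at roll index 10: roll=10 (strike), consumes 1 roll
Frame 8 starts at roll index 11: roll=10 (strike), consumes 1 roll
Frame 9 starts at roll index 12: roll=10 (strike), consumes 1 roll
Frame 10 starts at roll index 13: 2 remaining rolls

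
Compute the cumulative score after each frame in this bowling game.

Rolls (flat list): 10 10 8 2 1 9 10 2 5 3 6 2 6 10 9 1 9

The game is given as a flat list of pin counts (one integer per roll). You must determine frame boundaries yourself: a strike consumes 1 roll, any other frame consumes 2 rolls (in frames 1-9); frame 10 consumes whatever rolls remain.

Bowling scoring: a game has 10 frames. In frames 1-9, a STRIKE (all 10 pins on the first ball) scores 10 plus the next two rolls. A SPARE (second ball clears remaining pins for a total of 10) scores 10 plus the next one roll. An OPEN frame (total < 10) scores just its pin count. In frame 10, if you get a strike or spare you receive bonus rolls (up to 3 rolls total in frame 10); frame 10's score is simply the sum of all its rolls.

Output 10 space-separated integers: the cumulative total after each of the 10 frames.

Frame 1: STRIKE. 10 + next two rolls (10+8) = 28. Cumulative: 28
Frame 2: STRIKE. 10 + next two rolls (8+2) = 20. Cumulative: 48
Frame 3: SPARE (8+2=10). 10 + next roll (1) = 11. Cumulative: 59
Frame 4: SPARE (1+9=10). 10 + next roll (10) = 20. Cumulative: 79
Frame 5: STRIKE. 10 + next two rolls (2+5) = 17. Cumulative: 96
Frame 6: OPEN (2+5=7). Cumulative: 103
Frame 7: OPEN (3+6=9). Cumulative: 112
Frame 8: OPEN (2+6=8). Cumulative: 120
Frame 9: STRIKE. 10 + next two rolls (9+1) = 20. Cumulative: 140
Frame 10: SPARE. Sum of all frame-10 rolls (9+1+9) = 19. Cumulative: 159

Answer: 28 48 59 79 96 103 112 120 140 159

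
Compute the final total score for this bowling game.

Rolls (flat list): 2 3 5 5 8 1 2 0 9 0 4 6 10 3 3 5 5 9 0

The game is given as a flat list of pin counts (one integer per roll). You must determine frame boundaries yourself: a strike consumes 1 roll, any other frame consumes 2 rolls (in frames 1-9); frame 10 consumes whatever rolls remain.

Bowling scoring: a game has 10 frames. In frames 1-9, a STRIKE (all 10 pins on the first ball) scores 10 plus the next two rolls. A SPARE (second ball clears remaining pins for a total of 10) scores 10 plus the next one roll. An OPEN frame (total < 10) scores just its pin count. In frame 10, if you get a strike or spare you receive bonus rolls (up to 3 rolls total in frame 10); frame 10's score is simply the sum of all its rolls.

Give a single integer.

Frame 1: OPEN (2+3=5). Cumulative: 5
Frame 2: SPARE (5+5=10). 10 + next roll (8) = 18. Cumulative: 23
Frame 3: OPEN (8+1=9). Cumulative: 32
Frame 4: OPEN (2+0=2). Cumulative: 34
Frame 5: OPEN (9+0=9). Cumulative: 43
Frame 6: SPARE (4+6=10). 10 + next roll (10) = 20. Cumulative: 63
Frame 7: STRIKE. 10 + next two rolls (3+3) = 16. Cumulative: 79
Frame 8: OPEN (3+3=6). Cumulative: 85
Frame 9: SPARE (5+5=10). 10 + next roll (9) = 19. Cumulative: 104
Frame 10: OPEN. Sum of all frame-10 rolls (9+0) = 9. Cumulative: 113

Answer: 113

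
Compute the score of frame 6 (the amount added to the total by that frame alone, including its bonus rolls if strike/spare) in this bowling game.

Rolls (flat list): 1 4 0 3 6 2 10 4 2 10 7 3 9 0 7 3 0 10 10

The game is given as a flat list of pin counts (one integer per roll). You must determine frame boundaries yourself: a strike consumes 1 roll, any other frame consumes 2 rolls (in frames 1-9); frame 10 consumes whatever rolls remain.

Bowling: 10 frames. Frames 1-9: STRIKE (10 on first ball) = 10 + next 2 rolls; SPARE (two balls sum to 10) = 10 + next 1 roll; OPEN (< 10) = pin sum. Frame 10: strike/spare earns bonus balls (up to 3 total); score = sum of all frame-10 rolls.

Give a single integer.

Frame 1: OPEN (1+4=5). Cumulative: 5
Frame 2: OPEN (0+3=3). Cumulative: 8
Frame 3: OPEN (6+2=8). Cumulative: 16
Frame 4: STRIKE. 10 + next two rolls (4+2) = 16. Cumulative: 32
Frame 5: OPEN (4+2=6). Cumulative: 38
Frame 6: STRIKE. 10 + next two rolls (7+3) = 20. Cumulative: 58
Frame 7: SPARE (7+3=10). 10 + next roll (9) = 19. Cumulative: 77
Frame 8: OPEN (9+0=9). Cumulative: 86

Answer: 20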